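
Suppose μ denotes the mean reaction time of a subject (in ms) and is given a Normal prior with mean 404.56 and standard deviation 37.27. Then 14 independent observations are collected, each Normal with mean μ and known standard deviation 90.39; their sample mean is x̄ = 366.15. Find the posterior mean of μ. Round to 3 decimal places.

With known σ, the Normal prior is conjugate. Weight on the data is w = (n/σ²)/(n/σ² + 1/τ₀²) = 0.00171351/(0.00171351+0.00071991) = 0.70416.
Posterior mean = w·x̄ + (1−w)·μ₀ = 0.70416·366.15 + 0.29584·404.56 = 377.513.

Posterior mean ≈ 377.513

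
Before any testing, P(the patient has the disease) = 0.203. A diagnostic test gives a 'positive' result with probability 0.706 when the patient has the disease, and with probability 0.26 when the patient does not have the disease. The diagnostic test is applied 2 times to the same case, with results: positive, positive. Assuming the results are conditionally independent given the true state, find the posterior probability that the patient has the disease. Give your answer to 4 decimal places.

Let H be the event that the patient has the disease; start with P(H) = 0.203. P('positive'|H) = 0.706, P('positive'|¬H) = 0.26.
Update on result 1 ('positive'): P(H) ← 0.706·0.2030 / (0.706·0.2030 + 0.26·0.7970) = 0.14332/0.35054 = 0.4089.
Update on result 2 ('positive'): P(H) ← 0.706·0.4089 / (0.706·0.4089 + 0.26·0.5911) = 0.28865/0.44235 = 0.6525.

Posterior P(H) ≈ 0.6525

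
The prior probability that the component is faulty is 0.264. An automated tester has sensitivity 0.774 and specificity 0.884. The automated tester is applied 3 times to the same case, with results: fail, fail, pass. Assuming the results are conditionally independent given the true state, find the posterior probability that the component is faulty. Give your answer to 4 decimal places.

Posterior P(H) ≈ 0.8033

With H the event that the component is faulty, the joint likelihood of the observed sequence is P(data|H) = 0.774·0.774·0.226 = 0.13539 and P(data|¬H) = 0.116·0.116·0.884 = 0.011895.
Bayes: P(H|data) = 0.264·0.13539 / (0.264·0.13539 + 0.736·0.011895) = 0.035743/0.044498 = 0.8033.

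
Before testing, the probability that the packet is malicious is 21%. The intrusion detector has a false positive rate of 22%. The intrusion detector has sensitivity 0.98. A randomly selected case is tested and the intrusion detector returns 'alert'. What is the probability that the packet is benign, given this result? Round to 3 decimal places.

P(¬H | E) ≈ 0.458

Write H for 'the packet is malicious'. Prior odds H:¬H = 0.21/0.79 = 0.26582. For the 'alert' outcome, the likelihood ratio is 0.98/0.22 = 4.4545.
Posterior odds = 0.26582 × 4.4545 = 1.1841, so P(H|E) = 1.1841/(1+1.1841) = 0.542. Then P(¬H|E) = 1 − 0.542 = 0.458.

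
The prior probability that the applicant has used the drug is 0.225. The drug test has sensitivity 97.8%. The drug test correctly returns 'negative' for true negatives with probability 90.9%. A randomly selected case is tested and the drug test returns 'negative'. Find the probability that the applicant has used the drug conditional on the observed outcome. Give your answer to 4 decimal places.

P(H | E) ≈ 0.0070

Let H be the event that the applicant has used the drug. P(H) = 0.225, so P(¬H) = 0.775. With E the 'negative' result, P(E|H) = 0.022 and P(E|¬H) = 0.909.
P(E) = 0.022·0.225 + 0.909·0.775 = 0.0049500 + 0.70448 = 0.70943.
By Bayes' theorem, P(H|E) = 0.0049500 / 0.70943 = 0.0070.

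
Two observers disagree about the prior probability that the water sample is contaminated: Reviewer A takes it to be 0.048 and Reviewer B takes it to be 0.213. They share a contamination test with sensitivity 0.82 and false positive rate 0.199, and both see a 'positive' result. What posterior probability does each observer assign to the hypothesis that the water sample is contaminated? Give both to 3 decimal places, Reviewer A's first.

P('+'|H) = 0.82, P('+'|¬H) = 0.199.
Reviewer A: numerator 0.82·0.048 = 0.039360; evidence = 0.039360+0.199·0.952 = 0.22881; posterior = 0.172.
Reviewer B: numerator 0.82·0.213 = 0.17466; evidence = 0.17466+0.199·0.787 = 0.33127; posterior = 0.527.

Reviewer A: 0.172; Reviewer B: 0.527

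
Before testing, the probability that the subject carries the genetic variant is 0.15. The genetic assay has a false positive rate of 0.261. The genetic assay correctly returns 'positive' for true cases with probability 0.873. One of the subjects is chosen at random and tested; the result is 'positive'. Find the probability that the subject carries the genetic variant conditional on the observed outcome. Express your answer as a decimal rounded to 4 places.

Let H be the event that the subject carries the genetic variant. P(H) = 0.15, so P(¬H) = 0.85. With E the 'positive' result, P(E|H) = 0.873 and P(E|¬H) = 0.261.
P(E) = 0.873·0.15 + 0.261·0.85 = 0.13095 + 0.22185 = 0.35280.
By Bayes' theorem, P(H|E) = 0.13095 / 0.35280 = 0.3712.

P(H | E) ≈ 0.3712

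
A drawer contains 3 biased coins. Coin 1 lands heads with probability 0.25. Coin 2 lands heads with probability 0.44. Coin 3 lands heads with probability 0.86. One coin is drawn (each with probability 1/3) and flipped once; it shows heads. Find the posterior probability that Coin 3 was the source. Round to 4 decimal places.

Posterior probability ≈ 0.5548

Tabulate prior·likelihood by source: [1] prior 0.333333, lik 0.25, product 0.08333; [2] prior 0.333333, lik 0.44, product 0.1467; [3] prior 0.333333, lik 0.86, product 0.2867.
Normalizing constant = 0.51667; the posterior for Coin 3 is its product over the sum, 0.2867/0.51667 = 0.5548.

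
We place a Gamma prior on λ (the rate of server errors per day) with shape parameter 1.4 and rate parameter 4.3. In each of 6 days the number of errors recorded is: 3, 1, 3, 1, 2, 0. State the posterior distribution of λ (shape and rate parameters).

Posterior: Gamma(shape=11.4, rate=10.3)

Total count ∑xᵢ = 10 over n = 6 days.
Gamma is conjugate to the Poisson likelihood: posterior is Gamma(shape = 1.4+10 = 11.4, rate = 4.3+6 = 10.3).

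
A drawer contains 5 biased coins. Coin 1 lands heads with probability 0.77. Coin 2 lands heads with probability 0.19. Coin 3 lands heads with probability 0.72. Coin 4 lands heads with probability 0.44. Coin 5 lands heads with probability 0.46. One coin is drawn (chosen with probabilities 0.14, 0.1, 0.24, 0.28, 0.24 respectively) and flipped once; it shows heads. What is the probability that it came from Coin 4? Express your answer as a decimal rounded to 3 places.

Posterior probability ≈ 0.231

P(heads|C1) = 0.77; P(heads|C2) = 0.19; P(heads|C3) = 0.72; P(heads|C4) = 0.44; P(heads|C5) = 0.46.
Prior × likelihood for each source: 0.14·0.77=0.1078, 0.1·0.19=0.01900, 0.24·0.72=0.1728, 0.28·0.44=0.1232, 0.24·0.46=0.1104. Summing gives P(heads) = 0.53320.
P(Coin 4 | heads) = 0.1232 / 0.53320 = 0.231.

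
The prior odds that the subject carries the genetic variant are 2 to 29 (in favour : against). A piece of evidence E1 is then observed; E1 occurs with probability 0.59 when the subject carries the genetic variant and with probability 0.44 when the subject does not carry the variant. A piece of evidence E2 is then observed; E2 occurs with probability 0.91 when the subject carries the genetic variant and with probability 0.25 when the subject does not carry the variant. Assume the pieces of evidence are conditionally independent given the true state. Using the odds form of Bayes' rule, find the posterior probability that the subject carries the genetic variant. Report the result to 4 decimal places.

Prior odds = 2/29 = 0.068966.
Likelihood ratio for E1 = 0.59/0.44 = 1.3409.
Likelihood ratio for E2 = 0.91/0.25 = 3.6400.
Posterior odds = prior odds × LR₁ × LR₂ = 0.33661.
Posterior probability = odds/(1+odds) = 0.33661/1.3366 = 0.2518.

Posterior probability ≈ 0.2518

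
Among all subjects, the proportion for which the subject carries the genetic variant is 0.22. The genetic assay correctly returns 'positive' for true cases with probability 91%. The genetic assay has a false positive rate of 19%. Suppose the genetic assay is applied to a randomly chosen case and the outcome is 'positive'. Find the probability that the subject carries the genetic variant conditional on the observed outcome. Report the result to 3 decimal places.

P(H | E) ≈ 0.575

Write H for 'the subject carries the genetic variant'. Prior odds H:¬H = 0.22/0.78 = 0.28205. For the 'positive' outcome, the likelihood ratio is 0.91/0.19 = 4.7895.
Posterior odds = 0.28205 × 4.7895 = 1.3509, so P(H|E) = 1.3509/(1+1.3509) = 0.575.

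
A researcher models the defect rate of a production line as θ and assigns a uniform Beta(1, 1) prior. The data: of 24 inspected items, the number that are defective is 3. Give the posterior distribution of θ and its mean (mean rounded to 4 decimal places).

Posterior: Beta(4, 22); mean ≈ 0.1538

Observing 3 successes and 21 failures updates Beta(1, 1) by adding the success and failure counts to the two shape parameters: α = 1+3 = 4, β = 1+21 = 22.
Posterior mean = α/(α+β) = 4/26 = 0.1538.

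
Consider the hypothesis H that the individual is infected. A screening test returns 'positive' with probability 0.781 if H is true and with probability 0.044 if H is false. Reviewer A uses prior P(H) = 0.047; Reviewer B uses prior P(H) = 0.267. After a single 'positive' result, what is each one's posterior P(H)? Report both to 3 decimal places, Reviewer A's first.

The likelihood ratio for a 'positive' result is 0.781/0.044 = 17.750.
Reviewer A: prior odds 0.047/0.953 = 0.049318; posterior odds 0.87539; posterior probability 0.467.
Reviewer B: prior odds 0.267/0.733 = 0.36426; posterior odds 6.4656; posterior probability 0.866.

Reviewer A: 0.467; Reviewer B: 0.866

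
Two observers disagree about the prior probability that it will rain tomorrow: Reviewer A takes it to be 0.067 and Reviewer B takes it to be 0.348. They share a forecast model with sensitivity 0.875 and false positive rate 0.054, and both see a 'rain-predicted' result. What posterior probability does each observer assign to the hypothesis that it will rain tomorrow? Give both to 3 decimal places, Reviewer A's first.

Reviewer A: 0.538; Reviewer B: 0.896

The likelihood ratio for a 'rain-predicted' result is 0.875/0.054 = 16.204.
Reviewer A: prior odds 0.067/0.933 = 0.071811; posterior odds 1.1636; posterior probability 0.538.
Reviewer B: prior odds 0.348/0.652 = 0.53374; posterior odds 8.6486; posterior probability 0.896.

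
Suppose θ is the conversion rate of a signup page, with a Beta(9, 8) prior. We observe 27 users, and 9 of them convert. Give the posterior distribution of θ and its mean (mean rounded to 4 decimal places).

The binomial likelihood is conjugate to the Beta prior: with 9 successes and 18 failures, the posterior is Beta(9+9, 8+18) = Beta(18, 26).
Posterior mean = α/(α+β) = 18/44 = 0.4091.

Posterior: Beta(18, 26); mean ≈ 0.4091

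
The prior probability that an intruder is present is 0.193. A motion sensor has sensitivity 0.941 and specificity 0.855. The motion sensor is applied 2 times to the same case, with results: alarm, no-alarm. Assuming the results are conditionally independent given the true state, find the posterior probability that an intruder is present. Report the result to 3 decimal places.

Posterior P(H) ≈ 0.097

Let H be the event that an intruder is present; start with P(H) = 0.193. P('alarm'|H) = 0.941, P('alarm'|¬H) = 0.145.
Update on result 1 ('alarm'): P(H) ← 0.941·0.1930 / (0.941·0.1930 + 0.145·0.8070) = 0.18161/0.29863 = 0.6082.
Update on result 2 ('no-alarm'): P(H) ← 0.059·0.6082 / (0.059·0.6082 + 0.855·0.3918) = 0.035881/0.37091 = 0.0967.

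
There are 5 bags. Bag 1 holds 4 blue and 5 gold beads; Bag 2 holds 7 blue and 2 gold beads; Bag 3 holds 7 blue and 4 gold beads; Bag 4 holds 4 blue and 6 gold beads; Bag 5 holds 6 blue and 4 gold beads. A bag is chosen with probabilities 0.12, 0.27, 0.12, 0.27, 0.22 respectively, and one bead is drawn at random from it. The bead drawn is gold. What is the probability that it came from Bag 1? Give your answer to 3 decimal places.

Tabulate prior·likelihood by source: [1] prior 0.12, lik 0.5556, product 0.06667; [2] prior 0.27, lik 0.2222, product 0.06000; [3] prior 0.12, lik 0.3636, product 0.04364; [4] prior 0.27, lik 0.6, product 0.1620; [5] prior 0.22, lik 0.4, product 0.08800.
Normalizing constant = 0.42030; the posterior for Bag 1 is its product over the sum, 0.06667/0.42030 = 0.159.

Posterior probability ≈ 0.159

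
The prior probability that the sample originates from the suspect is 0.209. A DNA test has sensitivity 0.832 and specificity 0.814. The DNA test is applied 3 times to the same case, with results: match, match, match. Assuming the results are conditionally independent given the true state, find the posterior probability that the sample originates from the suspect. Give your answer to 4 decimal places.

Posterior P(H) ≈ 0.9594

Let H be the event that the sample originates from the suspect; start with P(H) = 0.209. P('match'|H) = 0.832, P('match'|¬H) = 0.186.
Update on result 1 ('match'): P(H) ← 0.832·0.2090 / (0.832·0.2090 + 0.186·0.7910) = 0.17389/0.32101 = 0.5417.
Update on result 2 ('match'): P(H) ← 0.832·0.5417 / (0.832·0.5417 + 0.186·0.4583) = 0.45068/0.53593 = 0.8409.
Update on result 3 ('match'): P(H) ← 0.832·0.8409 / (0.832·0.8409 + 0.186·0.1591) = 0.69966/0.72924 = 0.9594.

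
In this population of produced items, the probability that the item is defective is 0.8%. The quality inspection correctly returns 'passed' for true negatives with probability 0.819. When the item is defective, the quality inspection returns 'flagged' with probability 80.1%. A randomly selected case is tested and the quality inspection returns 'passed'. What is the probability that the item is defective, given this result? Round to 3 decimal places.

Let H be the event that the item is defective. P(H) = 0.008, so P(¬H) = 0.992. With E the 'passed' result, P(E|H) = 0.199 and P(E|¬H) = 0.819.
P(E) = 0.199·0.008 + 0.819·0.992 = 0.0015920 + 0.81245 = 0.81404.
By Bayes' theorem, P(H|E) = 0.0015920 / 0.81404 = 0.002.

P(H | E) ≈ 0.002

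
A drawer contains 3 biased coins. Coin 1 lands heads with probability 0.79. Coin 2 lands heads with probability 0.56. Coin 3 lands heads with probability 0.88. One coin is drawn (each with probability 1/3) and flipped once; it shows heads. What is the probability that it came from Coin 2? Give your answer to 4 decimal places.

Posterior probability ≈ 0.2511

Tabulate prior·likelihood by source: [1] prior 0.333333, lik 0.79, product 0.2633; [2] prior 0.333333, lik 0.56, product 0.1867; [3] prior 0.333333, lik 0.88, product 0.2933.
Normalizing constant = 0.74333; the posterior for Coin 2 is its product over the sum, 0.1867/0.74333 = 0.2511.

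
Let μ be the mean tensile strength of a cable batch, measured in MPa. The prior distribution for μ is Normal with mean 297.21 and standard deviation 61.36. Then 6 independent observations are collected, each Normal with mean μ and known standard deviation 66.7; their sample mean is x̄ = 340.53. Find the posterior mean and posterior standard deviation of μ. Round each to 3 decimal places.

Posterior mean ≈ 333.402; posterior SD ≈ 24.889

With known σ, the Normal prior is conjugate. Weight on the data is w = (n/σ²)/(n/σ² + 1/τ₀²) = 0.00134865/(0.00134865+0.00026560) = 0.83547.
Posterior mean = w·x̄ + (1−w)·μ₀ = 0.83547·340.53 + 0.16453·297.21 = 333.402. Posterior variance = 1/(0.00134865+0.00026560) = 619.482, so SD = 24.889.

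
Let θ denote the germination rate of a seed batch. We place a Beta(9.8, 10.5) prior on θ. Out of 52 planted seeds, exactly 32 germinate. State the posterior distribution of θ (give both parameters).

Observing 32 successes and 20 failures updates Beta(9.8, 10.5) by adding the success and failure counts to the two shape parameters: α = 9.8+32 = 41.8, β = 10.5+20 = 30.5.

Posterior: Beta(41.8, 30.5)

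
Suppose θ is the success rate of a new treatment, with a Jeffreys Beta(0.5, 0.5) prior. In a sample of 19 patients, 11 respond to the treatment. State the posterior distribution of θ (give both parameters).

Observing 11 successes and 8 failures updates Beta(0.5, 0.5) by adding the success and failure counts to the two shape parameters: α = 0.5+11 = 11.5, β = 0.5+8 = 8.5.

Posterior: Beta(11.5, 8.5)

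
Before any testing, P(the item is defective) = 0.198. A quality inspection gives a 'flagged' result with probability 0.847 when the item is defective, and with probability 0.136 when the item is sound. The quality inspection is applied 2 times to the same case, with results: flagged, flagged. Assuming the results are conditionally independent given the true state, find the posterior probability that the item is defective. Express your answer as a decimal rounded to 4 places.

Posterior P(H) ≈ 0.9054

With H the event that the item is defective, the joint likelihood of the observed sequence is P(data|H) = 0.847·0.847 = 0.71741 and P(data|¬H) = 0.136·0.136 = 0.018496.
Bayes: P(H|data) = 0.198·0.71741 / (0.198·0.71741 + 0.802·0.018496) = 0.14205/0.15688 = 0.9054.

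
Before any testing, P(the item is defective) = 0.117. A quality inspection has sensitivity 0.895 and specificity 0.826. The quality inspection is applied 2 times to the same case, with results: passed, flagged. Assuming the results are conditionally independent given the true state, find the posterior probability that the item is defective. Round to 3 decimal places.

Posterior P(H) ≈ 0.080

Let H be the event that the item is defective; start with P(H) = 0.117. P('flagged'|H) = 0.895, P('flagged'|¬H) = 0.174.
Update on result 1 ('passed'): P(H) ← 0.105·0.1170 / (0.105·0.1170 + 0.826·0.8830) = 0.012285/0.74164 = 0.0166.
Update on result 2 ('flagged'): P(H) ← 0.895·0.0166 / (0.895·0.0166 + 0.174·0.9834) = 0.014825/0.18594 = 0.0797.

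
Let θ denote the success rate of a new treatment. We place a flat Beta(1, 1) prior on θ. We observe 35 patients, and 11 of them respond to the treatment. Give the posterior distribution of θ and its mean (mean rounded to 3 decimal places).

Posterior: Beta(12, 25); mean ≈ 0.324

Observing 11 successes and 24 failures updates Beta(1, 1) by adding the success and failure counts to the two shape parameters: α = 1+11 = 12, β = 1+24 = 25.
E[θ | data] = 12/(12+25) = 0.324.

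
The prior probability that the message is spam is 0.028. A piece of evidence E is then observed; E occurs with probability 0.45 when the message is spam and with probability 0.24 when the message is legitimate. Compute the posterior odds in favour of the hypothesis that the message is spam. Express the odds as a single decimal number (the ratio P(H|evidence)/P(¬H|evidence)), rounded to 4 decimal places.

Prior odds = 0.028/(1−0.028) = 0.028807.
Likelihood ratio for E = 0.45/0.24 = 1.8750.
Posterior odds = prior odds × LR = 0.054012.

Posterior odds ≈ 0.0540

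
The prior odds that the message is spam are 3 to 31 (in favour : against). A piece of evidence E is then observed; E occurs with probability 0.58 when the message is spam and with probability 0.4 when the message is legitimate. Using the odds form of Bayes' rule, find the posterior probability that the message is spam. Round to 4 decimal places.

Prior odds = 3/31 = 0.096774. In log-odds, ln(0.096774) = -2.3354.
Add log likelihood ratio: ln(1.4500) = 0.37156.
Posterior log-odds = -1.9638, so posterior odds = exp(-1.9638) = 0.14032. Converting, P(H|E) = 0.14032/1.1403 = 0.1231.

Posterior probability ≈ 0.1231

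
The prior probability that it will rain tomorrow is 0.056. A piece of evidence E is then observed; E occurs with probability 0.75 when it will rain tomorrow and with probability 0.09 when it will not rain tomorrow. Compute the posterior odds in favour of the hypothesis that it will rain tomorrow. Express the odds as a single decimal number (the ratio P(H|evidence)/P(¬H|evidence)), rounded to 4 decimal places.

Posterior odds ≈ 0.4944

Prior odds = 0.056/(1−0.056) = 0.059322.
Likelihood ratio for E = 0.75/0.09 = 8.3333.
Posterior odds = prior odds × LR = 0.49435.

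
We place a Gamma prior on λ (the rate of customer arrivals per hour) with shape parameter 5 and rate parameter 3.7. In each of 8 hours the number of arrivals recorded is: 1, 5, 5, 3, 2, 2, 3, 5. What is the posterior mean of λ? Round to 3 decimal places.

Posterior mean ≈ 2.650

Total count ∑xᵢ = 26 over n = 8 hours.
Gamma is conjugate to the Poisson likelihood: posterior is Gamma(shape = 5+26 = 31, rate = 3.7+8 = 11.7).
Posterior mean = shape/rate = 31/11.7 = 2.650.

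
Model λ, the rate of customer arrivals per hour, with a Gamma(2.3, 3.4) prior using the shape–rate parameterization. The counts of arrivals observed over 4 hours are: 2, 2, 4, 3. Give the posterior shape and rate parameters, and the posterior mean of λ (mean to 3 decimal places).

The Poisson likelihood adds the total count to the shape and the number of exposure periods to the rate. Here ∑xᵢ = 11 and n = 4, so shape 2.3→13.3 and rate 3.4→7.4.
Posterior mean = shape/rate = 13.3/7.4 = 1.797.

Posterior: Gamma(shape=13.3, rate=7.4); mean ≈ 1.797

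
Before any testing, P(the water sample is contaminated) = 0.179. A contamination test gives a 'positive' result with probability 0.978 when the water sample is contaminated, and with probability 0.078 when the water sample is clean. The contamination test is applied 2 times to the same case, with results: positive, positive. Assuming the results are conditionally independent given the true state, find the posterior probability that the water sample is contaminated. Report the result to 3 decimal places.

Let H be the event that the water sample is contaminated; start with P(H) = 0.179. P('positive'|H) = 0.978, P('positive'|¬H) = 0.078.
Update on result 1 ('positive'): P(H) ← 0.978·0.1790 / (0.978·0.1790 + 0.078·0.8210) = 0.17506/0.23910 = 0.7322.
Update on result 2 ('positive'): P(H) ← 0.978·0.7322 / (0.978·0.7322 + 0.078·0.2678) = 0.71606/0.73695 = 0.9717.

Posterior P(H) ≈ 0.972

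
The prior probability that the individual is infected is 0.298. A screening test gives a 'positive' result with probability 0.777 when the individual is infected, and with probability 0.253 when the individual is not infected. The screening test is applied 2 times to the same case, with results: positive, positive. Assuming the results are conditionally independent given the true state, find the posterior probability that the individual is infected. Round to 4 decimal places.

Posterior P(H) ≈ 0.8002

Let H be the event that the individual is infected; start with P(H) = 0.298. P('positive'|H) = 0.777, P('positive'|¬H) = 0.253.
Update on result 1 ('positive'): P(H) ← 0.777·0.2980 / (0.777·0.2980 + 0.253·0.7020) = 0.23155/0.40915 = 0.5659.
Update on result 2 ('positive'): P(H) ← 0.777·0.5659 / (0.777·0.5659 + 0.253·0.4341) = 0.43972/0.54954 = 0.8002.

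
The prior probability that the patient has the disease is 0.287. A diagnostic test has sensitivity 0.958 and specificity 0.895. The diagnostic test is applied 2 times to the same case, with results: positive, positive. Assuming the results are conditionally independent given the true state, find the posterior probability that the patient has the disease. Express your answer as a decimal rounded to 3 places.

With H the event that the patient has the disease, the joint likelihood of the observed sequence is P(data|H) = 0.958·0.958 = 0.91776 and P(data|¬H) = 0.105·0.105 = 0.011025.
Bayes: P(H|data) = 0.287·0.91776 / (0.287·0.91776 + 0.713·0.011025) = 0.26340/0.27126 = 0.9710.

Posterior P(H) ≈ 0.971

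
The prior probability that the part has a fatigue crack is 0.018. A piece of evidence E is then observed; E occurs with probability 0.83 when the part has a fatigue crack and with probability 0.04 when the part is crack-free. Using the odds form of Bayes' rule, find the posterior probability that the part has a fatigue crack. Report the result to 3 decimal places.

Prior odds = 0.018/(1−0.018) = 0.018330. In log-odds, ln(0.018330) = -3.9992.
Add log likelihood ratio: ln(20.750) = 3.0325.
Posterior log-odds = -0.96667, so posterior odds = exp(-0.96667) = 0.38035. Converting, P(H|E) = 0.38035/1.3803 = 0.276.

Posterior probability ≈ 0.276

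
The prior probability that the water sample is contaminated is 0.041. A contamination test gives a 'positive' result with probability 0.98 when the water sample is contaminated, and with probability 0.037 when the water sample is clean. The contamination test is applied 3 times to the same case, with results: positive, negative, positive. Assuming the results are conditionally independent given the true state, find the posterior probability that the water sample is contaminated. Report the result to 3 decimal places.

Posterior P(H) ≈ 0.384

With H the event that the water sample is contaminated, the joint likelihood of the observed sequence is P(data|H) = 0.98·0.02·0.98 = 0.019208 and P(data|¬H) = 0.037·0.963·0.037 = 0.0013183.
Bayes: P(H|data) = 0.041·0.019208 / (0.041·0.019208 + 0.959·0.0013183) = 0.00078753/0.0020518 = 0.3838.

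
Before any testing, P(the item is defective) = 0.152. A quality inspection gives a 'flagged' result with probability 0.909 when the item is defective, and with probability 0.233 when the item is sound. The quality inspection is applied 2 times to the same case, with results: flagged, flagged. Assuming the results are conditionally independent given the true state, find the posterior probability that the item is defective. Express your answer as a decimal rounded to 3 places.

With H the event that the item is defective, the joint likelihood of the observed sequence is P(data|H) = 0.909·0.909 = 0.82628 and P(data|¬H) = 0.233·0.233 = 0.054289.
Bayes: P(H|data) = 0.152·0.82628 / (0.152·0.82628 + 0.848·0.054289) = 0.12559/0.17163 = 0.7318.

Posterior P(H) ≈ 0.732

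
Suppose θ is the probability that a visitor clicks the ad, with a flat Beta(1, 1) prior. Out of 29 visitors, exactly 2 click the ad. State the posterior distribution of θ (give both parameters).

Observing 2 successes and 27 failures updates Beta(1, 1) by adding the success and failure counts to the two shape parameters: α = 1+2 = 3, β = 1+27 = 28.

Posterior: Beta(3, 28)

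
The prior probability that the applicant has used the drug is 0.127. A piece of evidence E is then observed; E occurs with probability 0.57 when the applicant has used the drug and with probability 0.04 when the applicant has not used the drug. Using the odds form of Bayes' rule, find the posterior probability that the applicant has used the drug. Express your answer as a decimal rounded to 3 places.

Prior odds = 0.127/(1−0.127) = 0.14548. In log-odds, ln(0.14548) = -1.9277.
Add log likelihood ratio: ln(14.250) = 2.6568.
Posterior log-odds = 0.72901, so posterior odds = exp(0.72901) = 2.0730. Converting, P(H|E) = 2.0730/3.0730 = 0.675.

Posterior probability ≈ 0.675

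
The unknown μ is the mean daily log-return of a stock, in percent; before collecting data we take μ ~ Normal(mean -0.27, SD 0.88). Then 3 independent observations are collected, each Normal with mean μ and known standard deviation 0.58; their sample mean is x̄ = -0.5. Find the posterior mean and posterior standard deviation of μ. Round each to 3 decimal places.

Posterior mean ≈ -0.471; posterior SD ≈ 0.313

Prior precision 1/τ₀² = 1/0.88² = 1.29132; data precision n/σ² = 3/0.58² = 8.91795.
Posterior precision = 1.29132 + 8.91795 = 10.2093, giving posterior SD = 1/√10.2093 = 0.313.
Posterior mean = (1.29132·-0.27 + 8.91795·-0.5) / 10.2093 = -0.471.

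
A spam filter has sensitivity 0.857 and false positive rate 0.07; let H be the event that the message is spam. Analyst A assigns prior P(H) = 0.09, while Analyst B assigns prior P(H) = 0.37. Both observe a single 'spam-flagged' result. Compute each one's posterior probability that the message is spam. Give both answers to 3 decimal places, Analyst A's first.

P('+'|H) = 0.857, P('+'|¬H) = 0.07.
Analyst A: numerator 0.857·0.09 = 0.077130; evidence = 0.077130+0.07·0.91 = 0.14083; posterior = 0.548.
Analyst B: numerator 0.857·0.37 = 0.31709; evidence = 0.31709+0.07·0.63 = 0.36119; posterior = 0.878.

Analyst A: 0.548; Analyst B: 0.878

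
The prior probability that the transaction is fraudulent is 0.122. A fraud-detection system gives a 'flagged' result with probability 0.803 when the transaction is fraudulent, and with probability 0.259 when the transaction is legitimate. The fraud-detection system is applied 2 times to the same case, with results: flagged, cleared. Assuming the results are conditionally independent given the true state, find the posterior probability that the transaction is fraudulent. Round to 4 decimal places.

With H the event that the transaction is fraudulent, the joint likelihood of the observed sequence is P(data|H) = 0.803·0.197 = 0.15819 and P(data|¬H) = 0.259·0.741 = 0.19192.
Bayes: P(H|data) = 0.122·0.15819 / (0.122·0.15819 + 0.878·0.19192) = 0.019299/0.18780 = 0.1028.

Posterior P(H) ≈ 0.1028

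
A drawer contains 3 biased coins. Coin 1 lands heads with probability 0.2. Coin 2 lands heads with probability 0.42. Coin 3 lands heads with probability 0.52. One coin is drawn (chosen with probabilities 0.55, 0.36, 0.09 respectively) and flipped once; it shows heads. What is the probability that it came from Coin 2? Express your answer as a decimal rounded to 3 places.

Tabulate prior·likelihood by source: [1] prior 0.55, lik 0.2, product 0.1100; [2] prior 0.36, lik 0.42, product 0.1512; [3] prior 0.09, lik 0.52, product 0.04680.
Normalizing constant = 0.30800; the posterior for Coin 2 is its product over the sum, 0.1512/0.30800 = 0.491.

Posterior probability ≈ 0.491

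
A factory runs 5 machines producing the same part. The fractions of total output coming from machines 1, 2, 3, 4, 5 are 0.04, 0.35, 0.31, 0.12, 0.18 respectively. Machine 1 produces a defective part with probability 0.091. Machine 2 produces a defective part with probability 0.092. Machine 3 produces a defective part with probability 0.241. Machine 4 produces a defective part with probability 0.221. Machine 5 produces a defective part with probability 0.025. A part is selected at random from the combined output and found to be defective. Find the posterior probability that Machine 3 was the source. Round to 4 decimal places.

Tabulate prior·likelihood by source: [1] prior 0.04, lik 0.091, product 0.003640; [2] prior 0.35, lik 0.092, product 0.03220; [3] prior 0.31, lik 0.241, product 0.07471; [4] prior 0.12, lik 0.221, product 0.02652; [5] prior 0.18, lik 0.025, product 0.004500.
Normalizing constant = 0.14157; the posterior for Machine 3 is its product over the sum, 0.07471/0.14157 = 0.5277.

Posterior probability ≈ 0.5277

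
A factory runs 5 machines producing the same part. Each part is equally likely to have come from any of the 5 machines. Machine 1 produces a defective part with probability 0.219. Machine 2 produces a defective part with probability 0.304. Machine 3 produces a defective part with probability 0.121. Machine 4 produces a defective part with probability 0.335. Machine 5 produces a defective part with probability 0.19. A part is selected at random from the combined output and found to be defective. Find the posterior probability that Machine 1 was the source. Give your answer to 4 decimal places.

Posterior probability ≈ 0.1873

Tabulate prior·likelihood by source: [1] prior 0.2, lik 0.219, product 0.04380; [2] prior 0.2, lik 0.304, product 0.06080; [3] prior 0.2, lik 0.121, product 0.02420; [4] prior 0.2, lik 0.335, product 0.06700; [5] prior 0.2, lik 0.19, product 0.03800.
Normalizing constant = 0.23380; the posterior for Machine 1 is its product over the sum, 0.04380/0.23380 = 0.1873.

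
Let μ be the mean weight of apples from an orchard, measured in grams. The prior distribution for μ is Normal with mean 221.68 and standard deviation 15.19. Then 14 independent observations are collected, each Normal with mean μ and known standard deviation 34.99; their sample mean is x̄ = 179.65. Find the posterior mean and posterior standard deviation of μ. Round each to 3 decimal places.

Prior precision 1/τ₀² = 1/15.19² = 0.00433396; data precision n/σ² = 14/34.99² = 0.0114351.
Posterior precision = 0.00433396 + 0.0114351 = 0.0157691, giving posterior SD = 1/√0.0157691 = 7.963.
Posterior mean = (0.00433396·221.68 + 0.0114351·179.65) / 0.0157691 = 191.201.

Posterior mean ≈ 191.201; posterior SD ≈ 7.963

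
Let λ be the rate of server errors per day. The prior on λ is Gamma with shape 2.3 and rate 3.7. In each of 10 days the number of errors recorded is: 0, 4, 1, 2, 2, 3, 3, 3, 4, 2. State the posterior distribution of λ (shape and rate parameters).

Posterior: Gamma(shape=26.3, rate=13.7)

The Poisson likelihood adds the total count to the shape and the number of exposure periods to the rate. Here ∑xᵢ = 24 and n = 10, so shape 2.3→26.3 and rate 3.7→13.7.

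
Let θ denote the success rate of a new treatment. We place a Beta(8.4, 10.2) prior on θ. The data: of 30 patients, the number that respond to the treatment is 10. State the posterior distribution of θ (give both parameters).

The binomial likelihood is conjugate to the Beta prior: with 10 successes and 20 failures, the posterior is Beta(8.4+10, 10.2+20) = Beta(18.4, 30.2).

Posterior: Beta(18.4, 30.2)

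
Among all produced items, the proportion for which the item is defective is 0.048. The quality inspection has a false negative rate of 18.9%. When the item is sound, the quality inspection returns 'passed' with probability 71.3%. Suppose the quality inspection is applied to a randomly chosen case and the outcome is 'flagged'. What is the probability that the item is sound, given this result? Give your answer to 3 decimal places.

P(¬H | E) ≈ 0.875

Let H be the event that the item is defective. P(H) = 0.048, so P(¬H) = 0.952. With E the 'flagged' result, P(E|H) = 0.811 and P(E|¬H) = 0.287.
P(E) = 0.811·0.048 + 0.287·0.952 = 0.038928 + 0.27322 = 0.31215.
By Bayes' theorem, P(H|E) = 0.038928 / 0.31215 = 0.125. Hence P(¬H|E) = 1 − 0.125 = 0.875.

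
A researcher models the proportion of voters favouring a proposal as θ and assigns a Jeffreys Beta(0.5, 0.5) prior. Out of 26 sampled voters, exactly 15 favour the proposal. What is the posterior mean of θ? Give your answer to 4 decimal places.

Observing 15 successes and 11 failures updates Beta(0.5, 0.5) by adding the success and failure counts to the two shape parameters: α = 0.5+15 = 15.5, β = 0.5+11 = 11.5.
E[θ | data] = 15.5/(15.5+11.5) = 0.5741.

Posterior mean ≈ 0.5741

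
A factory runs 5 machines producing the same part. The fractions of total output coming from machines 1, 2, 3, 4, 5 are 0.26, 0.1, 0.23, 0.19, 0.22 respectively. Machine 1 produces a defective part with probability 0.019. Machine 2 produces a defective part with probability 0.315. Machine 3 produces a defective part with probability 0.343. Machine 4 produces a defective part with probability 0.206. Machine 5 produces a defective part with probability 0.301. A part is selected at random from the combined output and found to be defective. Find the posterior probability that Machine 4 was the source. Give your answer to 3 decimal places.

Posterior probability ≈ 0.177

Tabulate prior·likelihood by source: [1] prior 0.26, lik 0.019, product 0.004940; [2] prior 0.1, lik 0.315, product 0.03150; [3] prior 0.23, lik 0.343, product 0.07889; [4] prior 0.19, lik 0.206, product 0.03914; [5] prior 0.22, lik 0.301, product 0.06622.
Normalizing constant = 0.22069; the posterior for Machine 4 is its product over the sum, 0.03914/0.22069 = 0.177.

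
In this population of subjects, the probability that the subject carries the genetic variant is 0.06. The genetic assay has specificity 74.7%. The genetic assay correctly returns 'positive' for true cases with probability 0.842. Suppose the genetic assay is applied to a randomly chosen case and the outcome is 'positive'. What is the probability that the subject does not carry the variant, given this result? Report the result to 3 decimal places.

Write H for 'the subject carries the genetic variant'. Prior odds H:¬H = 0.06/0.94 = 0.063830. For the 'positive' outcome, the likelihood ratio is 0.842/0.253 = 3.3281.
Posterior odds = 0.063830 × 3.3281 = 0.21243, so P(H|E) = 0.21243/(1+0.21243) = 0.175. Then P(¬H|E) = 1 − 0.175 = 0.825.

P(¬H | E) ≈ 0.825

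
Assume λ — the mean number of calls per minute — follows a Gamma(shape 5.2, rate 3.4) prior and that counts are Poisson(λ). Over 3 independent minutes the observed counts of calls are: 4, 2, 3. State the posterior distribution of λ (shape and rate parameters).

Posterior: Gamma(shape=14.2, rate=6.4)

The Poisson likelihood adds the total count to the shape and the number of exposure periods to the rate. Here ∑xᵢ = 9 and n = 3, so shape 5.2→14.2 and rate 3.4→6.4.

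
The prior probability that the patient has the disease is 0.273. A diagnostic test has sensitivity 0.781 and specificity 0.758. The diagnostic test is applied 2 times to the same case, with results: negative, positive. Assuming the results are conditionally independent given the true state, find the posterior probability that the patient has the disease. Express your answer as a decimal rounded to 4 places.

Posterior P(H) ≈ 0.2593

Let H be the event that the patient has the disease; start with P(H) = 0.273. P('positive'|H) = 0.781, P('positive'|¬H) = 0.242.
Update on result 1 ('negative'): P(H) ← 0.219·0.2730 / (0.219·0.2730 + 0.758·0.7270) = 0.059787/0.61085 = 0.0979.
Update on result 2 ('positive'): P(H) ← 0.781·0.0979 / (0.781·0.0979 + 0.242·0.9021) = 0.076440/0.29475 = 0.2593.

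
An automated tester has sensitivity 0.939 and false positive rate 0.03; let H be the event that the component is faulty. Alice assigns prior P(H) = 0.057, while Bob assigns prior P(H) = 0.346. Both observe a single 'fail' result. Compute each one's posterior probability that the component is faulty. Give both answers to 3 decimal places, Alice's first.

The likelihood ratio for a 'fail' result is 0.939/0.03 = 31.300.
Alice: prior odds 0.057/0.943 = 0.060445; posterior odds 1.8919; posterior probability 0.654.
Bob: prior odds 0.346/0.654 = 0.52905; posterior odds 16.559; posterior probability 0.943.

Alice: 0.654; Bob: 0.943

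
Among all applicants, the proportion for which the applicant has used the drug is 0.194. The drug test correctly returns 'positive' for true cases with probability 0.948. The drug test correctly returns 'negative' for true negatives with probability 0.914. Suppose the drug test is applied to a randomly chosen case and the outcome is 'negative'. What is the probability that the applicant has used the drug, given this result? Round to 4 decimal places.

Let H be the event that the applicant has used the drug. P(H) = 0.194, so P(¬H) = 0.806. With E the 'negative' result, P(E|H) = 0.052 and P(E|¬H) = 0.914.
P(E) = 0.052·0.194 + 0.914·0.806 = 0.010088 + 0.73668 = 0.74677.
By Bayes' theorem, P(H|E) = 0.010088 / 0.74677 = 0.0135.

P(H | E) ≈ 0.0135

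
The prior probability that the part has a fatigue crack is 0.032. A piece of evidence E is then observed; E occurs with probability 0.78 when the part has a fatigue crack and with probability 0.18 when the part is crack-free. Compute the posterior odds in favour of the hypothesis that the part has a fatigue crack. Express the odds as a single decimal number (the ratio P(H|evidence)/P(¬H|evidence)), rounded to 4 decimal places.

Posterior odds ≈ 0.1433

Prior odds = 0.032/(1−0.032) = 0.033058.
Likelihood ratio for E = 0.78/0.18 = 4.3333.
Posterior odds = prior odds × LR = 0.14325.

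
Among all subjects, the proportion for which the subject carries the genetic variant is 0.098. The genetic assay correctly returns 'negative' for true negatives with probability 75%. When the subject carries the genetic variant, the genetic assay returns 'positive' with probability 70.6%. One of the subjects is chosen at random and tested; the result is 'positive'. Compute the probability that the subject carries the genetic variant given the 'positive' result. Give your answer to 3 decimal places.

P(H | E) ≈ 0.235

Let H be the event that the subject carries the genetic variant. P(H) = 0.098, so P(¬H) = 0.902. With E the 'positive' result, P(E|H) = 0.706 and P(E|¬H) = 0.25.
P(E) = 0.706·0.098 + 0.25·0.902 = 0.069188 + 0.22550 = 0.29469.
By Bayes' theorem, P(H|E) = 0.069188 / 0.29469 = 0.235.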